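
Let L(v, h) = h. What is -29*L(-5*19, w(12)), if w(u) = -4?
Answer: 116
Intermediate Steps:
-29*L(-5*19, w(12)) = -29*(-4) = 116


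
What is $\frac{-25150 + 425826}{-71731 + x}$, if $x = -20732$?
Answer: $- \frac{400676}{92463} \approx -4.3334$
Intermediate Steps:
$\frac{-25150 + 425826}{-71731 + x} = \frac{-25150 + 425826}{-71731 - 20732} = \frac{400676}{-92463} = 400676 \left(- \frac{1}{92463}\right) = - \frac{400676}{92463}$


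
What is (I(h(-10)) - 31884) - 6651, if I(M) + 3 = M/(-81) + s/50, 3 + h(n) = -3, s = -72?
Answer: -26014072/675 ≈ -38539.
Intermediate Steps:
h(n) = -6 (h(n) = -3 - 3 = -6)
I(M) = -111/25 - M/81 (I(M) = -3 + (M/(-81) - 72/50) = -3 + (M*(-1/81) - 72*1/50) = -3 + (-M/81 - 36/25) = -3 + (-36/25 - M/81) = -111/25 - M/81)
(I(h(-10)) - 31884) - 6651 = ((-111/25 - 1/81*(-6)) - 31884) - 6651 = ((-111/25 + 2/27) - 31884) - 6651 = (-2947/675 - 31884) - 6651 = -21524647/675 - 6651 = -26014072/675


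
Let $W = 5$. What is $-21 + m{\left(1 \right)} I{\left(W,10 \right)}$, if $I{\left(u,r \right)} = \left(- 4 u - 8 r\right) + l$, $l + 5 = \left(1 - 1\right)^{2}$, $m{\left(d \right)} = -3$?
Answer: $294$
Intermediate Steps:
$l = -5$ ($l = -5 + \left(1 - 1\right)^{2} = -5 + 0^{2} = -5 + 0 = -5$)
$I{\left(u,r \right)} = -5 - 8 r - 4 u$ ($I{\left(u,r \right)} = \left(- 4 u - 8 r\right) - 5 = \left(- 8 r - 4 u\right) - 5 = -5 - 8 r - 4 u$)
$-21 + m{\left(1 \right)} I{\left(W,10 \right)} = -21 - 3 \left(-5 - 80 - 20\right) = -21 - -315 = -21 + 315 = 294$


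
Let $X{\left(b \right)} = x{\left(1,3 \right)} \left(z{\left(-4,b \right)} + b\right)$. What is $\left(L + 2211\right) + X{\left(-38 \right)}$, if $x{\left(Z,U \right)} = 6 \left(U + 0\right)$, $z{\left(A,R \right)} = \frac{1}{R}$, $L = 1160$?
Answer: $\frac{51044}{19} \approx 2686.5$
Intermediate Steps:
$x{\left(Z,U \right)} = 6 U$
$X{\left(b \right)} = 18 b + \frac{18}{b}$ ($X{\left(b \right)} = 6 \cdot 3 \left(\frac{1}{b} + b\right) = 18 \left(b + \frac{1}{b}\right) = 18 b + \frac{18}{b}$)
$\left(L + 2211\right) + X{\left(-38 \right)} = \left(1160 + 2211\right) + \left(18 \left(-38\right) + \frac{18}{-38}\right) = 3371 + \left(-684 + 18 \left(- \frac{1}{38}\right)\right) = 3371 - \frac{13005}{19} = \frac{51044}{19}$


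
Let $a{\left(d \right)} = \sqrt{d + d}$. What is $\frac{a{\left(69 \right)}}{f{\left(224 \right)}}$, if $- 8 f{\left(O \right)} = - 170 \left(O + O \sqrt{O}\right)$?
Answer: $- \frac{\sqrt{138}}{1061480} + \frac{\sqrt{483}}{132685} \approx 0.00015457$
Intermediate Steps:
$a{\left(d \right)} = \sqrt{2} \sqrt{d}$ ($a{\left(d \right)} = \sqrt{2 d} = \sqrt{2} \sqrt{d}$)
$f{\left(O \right)} = \frac{85 O}{4} + \frac{85 O^{\frac{3}{2}}}{4}$ ($f{\left(O \right)} = - \frac{\left(-170\right) \left(O + O \sqrt{O}\right)}{8} = - \frac{\left(-170\right) \left(O + O^{\frac{3}{2}}\right)}{8} = - \frac{- 170 O - 170 O^{\frac{3}{2}}}{8} = \frac{85 O}{4} + \frac{85 O^{\frac{3}{2}}}{4}$)
$\frac{a{\left(69 \right)}}{f{\left(224 \right)}} = \frac{\sqrt{2} \sqrt{69}}{\frac{85}{4} \cdot 224 + \frac{85 \cdot 224^{\frac{3}{2}}}{4}} = \frac{\sqrt{138}}{4760 + \frac{85 \cdot 896 \sqrt{14}}{4}} = \frac{\sqrt{138}}{4760 + 19040 \sqrt{14}}$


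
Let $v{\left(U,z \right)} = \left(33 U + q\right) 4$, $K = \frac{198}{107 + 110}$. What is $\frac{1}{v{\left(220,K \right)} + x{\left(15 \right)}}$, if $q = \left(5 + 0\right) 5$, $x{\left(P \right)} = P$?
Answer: $\frac{1}{29155} \approx 3.4299 \cdot 10^{-5}$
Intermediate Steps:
$q = 25$ ($q = 5 \cdot 5 = 25$)
$K = \frac{198}{217} \approx 0.91244$
$v{\left(U,z \right)} = 100 + 132 U$ ($v{\left(U,z \right)} = \left(33 U + 25\right) 4 = \left(25 + 33 U\right) 4 = 100 + 132 U$)
$\frac{1}{v{\left(220,K \right)} + x{\left(15 \right)}} = \frac{1}{\left(100 + 132 \cdot 220\right) + 15} = \frac{1}{\left(100 + 29040\right) + 15} = \frac{1}{29140 + 15} = \frac{1}{29155}$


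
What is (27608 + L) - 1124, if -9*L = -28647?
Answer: 29667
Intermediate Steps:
L = 3183 (L = -⅑*(-28647) = 3183)
(27608 + L) - 1124 = (27608 + 3183) - 1124 = 30791 - 1124 = 29667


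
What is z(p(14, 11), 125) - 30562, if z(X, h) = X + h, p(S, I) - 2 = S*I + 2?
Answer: -30279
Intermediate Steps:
p(S, I) = 4 + I*S (p(S, I) = 2 + (S*I + 2) = 2 + (I*S + 2) = 2 + (2 + I*S) = 4 + I*S)
z(p(14, 11), 125) - 30562 = ((4 + 11*14) + 125) - 30562 = ((4 + 154) + 125) - 30562 = (158 + 125) - 30562 = 283 - 30562 = -30279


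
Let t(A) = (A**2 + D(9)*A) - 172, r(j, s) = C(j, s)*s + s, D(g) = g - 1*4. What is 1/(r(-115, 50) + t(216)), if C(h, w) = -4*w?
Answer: 1/37614 ≈ 2.6586e-5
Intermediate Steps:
D(g) = -4 + g (D(g) = g - 4 = -4 + g)
r(j, s) = s - 4*s**2 (r(j, s) = (-4*s)*s + s = -4*s**2 + s = s - 4*s**2)
t(A) = -172 + A**2 + 5*A (t(A) = (A**2 + (-4 + 9)*A) - 172 = (A**2 + 5*A) - 172 = -172 + A**2 + 5*A)
1/(r(-115, 50) + t(216)) = 1/(50*(1 - 4*50) + (-172 + 216**2 + 5*216)) = 1/(50*(1 - 200) + (-172 + 46656 + 1080)) = 1/(50*(-199) + 47564) = 1/(-9950 + 47564) = 1/37614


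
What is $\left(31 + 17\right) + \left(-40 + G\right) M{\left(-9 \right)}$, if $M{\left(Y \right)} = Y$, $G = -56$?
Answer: $912$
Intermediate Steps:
$\left(31 + 17\right) + \left(-40 + G\right) M{\left(-9 \right)} = \left(31 + 17\right) + \left(-40 - 56\right) \left(-9\right) = 48 - -864 = 48 + 864 = 912$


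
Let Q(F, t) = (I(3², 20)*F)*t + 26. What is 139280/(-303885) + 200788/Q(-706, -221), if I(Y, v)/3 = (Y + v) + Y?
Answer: -241635550582/540519945615 ≈ -0.44704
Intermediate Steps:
I(Y, v) = 3*v + 6*Y (I(Y, v) = 3*((Y + v) + Y) = 3*(v + 2*Y) = 3*v + 6*Y)
Q(F, t) = 26 + 114*F*t (Q(F, t) = ((3*20 + 6*3²)*F)*t + 26 = ((60 + 6*9)*F)*t + 26 = ((60 + 54)*F)*t + 26 = (114*F)*t + 26 = 114*F*t + 26 = 26 + 114*F*t)
139280/(-303885) + 200788/Q(-706, -221) = 139280/(-303885) + 200788/(26 + 114*(-706)*(-221)) = 139280*(-1/303885) + 200788/(26 + 17786964) = -27856/60777 + 200788/17786990 = -27856/60777 + 200788*(1/17786990) = -27856/60777 + 100394/8893495 = -241635550582/540519945615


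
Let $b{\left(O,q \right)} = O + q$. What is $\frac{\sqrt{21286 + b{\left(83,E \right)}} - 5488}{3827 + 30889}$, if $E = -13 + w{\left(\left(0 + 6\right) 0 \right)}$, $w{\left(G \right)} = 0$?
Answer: $- \frac{1372}{8679} + \frac{\sqrt{5339}}{17358} \approx -0.15387$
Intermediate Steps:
$E = -13$ ($E = -13 + 0 = -13$)
$\frac{\sqrt{21286 + b{\left(83,E \right)}} - 5488}{3827 + 30889} = \frac{\sqrt{21286 + \left(83 - 13\right)} - 5488}{3827 + 30889} = \frac{\sqrt{21286 + 70} - 5488}{34716} = \left(\sqrt{21356} - 5488\right) \frac{1}{34716} = \left(2 \sqrt{5339} - 5488\right) \frac{1}{34716} = \left(-5488 + 2 \sqrt{5339}\right) \frac{1}{34716} = - \frac{1372}{8679} + \frac{\sqrt{5339}}{17358}$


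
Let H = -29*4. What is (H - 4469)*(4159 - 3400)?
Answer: -3480015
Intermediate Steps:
H = -116
(H - 4469)*(4159 - 3400) = (-116 - 4469)*(4159 - 3400) = -4585*759 = -3480015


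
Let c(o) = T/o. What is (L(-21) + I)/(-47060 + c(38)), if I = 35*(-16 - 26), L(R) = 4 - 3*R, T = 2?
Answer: 26657/894139 ≈ 0.029813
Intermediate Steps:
I = -1470 (I = 35*(-42) = -1470)
c(o) = 2/o
(L(-21) + I)/(-47060 + c(38)) = ((4 - 3*(-21)) - 1470)/(-47060 + 2/38) = ((4 + 63) - 1470)/(-47060 + 2*(1/38)) = (67 - 1470)/(-47060 + 1/19) = -1403/(-894139/19) = -1403*(-19/894139) = 26657/894139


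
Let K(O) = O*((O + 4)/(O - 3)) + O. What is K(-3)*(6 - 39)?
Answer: 165/2 ≈ 82.500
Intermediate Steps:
K(O) = O + O*(4 + O)/(-3 + O) (K(O) = O*((4 + O)/(-3 + O)) + O = O*(4 + O)/(-3 + O) + O = O + O*(4 + O)/(-3 + O))
K(-3)*(6 - 39) = (-3*(1 + 2*(-3))/(-3 - 3))*(6 - 39) = -3*(1 - 6)/(-6)*(-33) = -3*(-⅙)*(-5)*(-33) = -5/2*(-33) = 165/2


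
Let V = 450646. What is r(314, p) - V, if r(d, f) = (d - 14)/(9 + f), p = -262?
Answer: -114013738/253 ≈ -4.5065e+5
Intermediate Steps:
r(d, f) = (-14 + d)/(9 + f)
r(314, p) - V = (-14 + 314)/(9 - 262) - 1*450646 = 300/(-253) - 450646 = -1/253*300 - 450646 = -300/253 - 450646 = -114013738/253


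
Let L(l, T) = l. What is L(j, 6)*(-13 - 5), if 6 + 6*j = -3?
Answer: 27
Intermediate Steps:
j = -3/2 (j = -1 + (1/6)*(-3) = -1 - 1/2 = -3/2 ≈ -1.5000)
L(j, 6)*(-13 - 5) = -3*(-13 - 5)/2 = -3/2*(-18) = 27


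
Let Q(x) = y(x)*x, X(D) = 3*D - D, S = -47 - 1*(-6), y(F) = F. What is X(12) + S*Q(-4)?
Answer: -632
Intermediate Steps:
S = -41 (S = -47 + 6 = -41)
X(D) = 2*D
Q(x) = x² (Q(x) = x*x = x²)
X(12) + S*Q(-4) = 2*12 - 41*(-4)² = 24 - 41*16 = 24 - 656 = -632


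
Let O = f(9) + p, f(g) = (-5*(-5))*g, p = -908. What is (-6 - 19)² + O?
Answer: -58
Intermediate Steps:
f(g) = 25*g
O = -683 (O = 25*9 - 908 = 225 - 908 = -683)
(-6 - 19)² + O = (-6 - 19)² - 683 = (-25)² - 683 = 625 - 683 = -58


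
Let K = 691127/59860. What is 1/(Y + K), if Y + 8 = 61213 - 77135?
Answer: -59860/952878673 ≈ -6.2820e-5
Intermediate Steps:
K = 691127/59860 (K = 691127*(1/59860) = 691127/59860 ≈ 11.546)
Y = -15930 (Y = -8 + (61213 - 77135) = -8 - 15922 = -15930)
1/(Y + K) = 1/(-15930 + 691127/59860) = 1/(-952878673/59860) = -59860/952878673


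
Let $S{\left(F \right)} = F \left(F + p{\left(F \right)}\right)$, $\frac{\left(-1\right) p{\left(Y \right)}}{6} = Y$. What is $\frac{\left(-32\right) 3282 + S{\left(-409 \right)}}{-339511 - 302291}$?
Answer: $\frac{941429}{641802} \approx 1.4669$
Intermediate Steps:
$p{\left(Y \right)} = - 6 Y$
$S{\left(F \right)} = - 5 F^{2}$ ($S{\left(F \right)} = F \left(F - 6 F\right) = F \left(- 5 F\right) = - 5 F^{2}$)
$\frac{\left(-32\right) 3282 + S{\left(-409 \right)}}{-339511 - 302291} = \frac{\left(-32\right) 3282 - 5 \left(-409\right)^{2}}{-339511 - 302291} = \frac{-105024 - 836405}{-641802} = \left(-105024 - 836405\right) \left(- \frac{1}{641802}\right) = \left(-941429\right) \left(- \frac{1}{641802}\right) = \frac{941429}{641802}$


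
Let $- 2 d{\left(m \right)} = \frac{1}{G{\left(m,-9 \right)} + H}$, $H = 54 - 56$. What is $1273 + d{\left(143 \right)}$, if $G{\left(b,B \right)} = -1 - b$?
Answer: $\frac{371717}{292} \approx 1273.0$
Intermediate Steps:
$H = -2$ ($H = 54 - 56 = -2$)
$d{\left(m \right)} = - \frac{1}{2 \left(-3 - m\right)}$ ($d{\left(m \right)} = - \frac{1}{2 \left(\left(-1 - m\right) - 2\right)} = - \frac{1}{2 \left(-3 - m\right)}$)
$1273 + d{\left(143 \right)} = 1273 + \frac{1}{2 \left(3 + 143\right)} = 1273 + \frac{1}{2 \cdot 146} = 1273 + \frac{1}{2} \cdot \frac{1}{146} = 1273 + \frac{1}{292} = \frac{371717}{292}$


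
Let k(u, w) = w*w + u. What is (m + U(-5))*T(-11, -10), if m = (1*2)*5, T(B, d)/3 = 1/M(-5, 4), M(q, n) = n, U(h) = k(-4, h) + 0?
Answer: 93/4 ≈ 23.250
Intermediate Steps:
k(u, w) = u + w² (k(u, w) = w² + u = u + w²)
U(h) = -4 + h² (U(h) = (-4 + h²) + 0 = -4 + h²)
T(B, d) = ¾ (T(B, d) = 3/4 = 3*(¼) = ¾)
m = 10 (m = 2*5 = 10)
(m + U(-5))*T(-11, -10) = (10 + (-4 + (-5)²))*(¾) = (10 + (-4 + 25))*(¾) = (10 + 21)*(¾) = 31*(¾) = 93/4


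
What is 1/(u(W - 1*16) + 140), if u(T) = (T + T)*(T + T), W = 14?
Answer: 1/156 ≈ 0.0064103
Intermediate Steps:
u(T) = 4*T**2 (u(T) = (2*T)*(2*T) = 4*T**2)
1/(u(W - 1*16) + 140) = 1/(4*(14 - 1*16)**2 + 140) = 1/(4*(14 - 16)**2 + 140) = 1/(4*(-2)**2 + 140) = 1/(4*4 + 140) = 1/(16 + 140) = 1/156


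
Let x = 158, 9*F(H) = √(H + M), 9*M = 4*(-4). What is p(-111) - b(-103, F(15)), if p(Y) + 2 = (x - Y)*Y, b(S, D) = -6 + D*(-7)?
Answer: -29855 + 7*√119/27 ≈ -29852.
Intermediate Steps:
M = -16/9 (M = (4*(-4))/9 = (⅑)*(-16) = -16/9 ≈ -1.7778)
F(H) = √(-16/9 + H)/9 (F(H) = √(H - 16/9)/9 = √(-16/9 + H)/9)
b(S, D) = -6 - 7*D
p(Y) = -2 + Y*(158 - Y) (p(Y) = -2 + (158 - Y)*Y = -2 + Y*(158 - Y))
p(-111) - b(-103, F(15)) = (-2 - 1*(-111)² + 158*(-111)) - (-6 - 7*√(-16 + 9*15)/27) = (-2 - 1*12321 - 17538) - (-6 - 7*√(-16 + 135)/27) = (-2 - 12321 - 17538) - (-6 - 7*√119/27) = -29861 - (-6 - 7*√119/27) = -29861 + (6 + 7*√119/27) = -29855 + 7*√119/27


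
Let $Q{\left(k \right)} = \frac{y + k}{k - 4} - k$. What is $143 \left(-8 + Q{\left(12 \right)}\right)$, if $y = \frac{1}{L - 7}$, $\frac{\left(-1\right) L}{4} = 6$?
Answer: $- \frac{656227}{248} \approx -2646.1$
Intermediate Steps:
$L = -24$ ($L = \left(-4\right) 6 = -24$)
$y = - \frac{1}{31}$ ($y = \frac{1}{-24 - 7} = \frac{1}{-31} = - \frac{1}{31} \approx -0.032258$)
$Q{\left(k \right)} = - k + \frac{- \frac{1}{31} + k}{-4 + k}$ ($Q{\left(k \right)} = \frac{- \frac{1}{31} + k}{k - 4} - k = \frac{- \frac{1}{31} + k}{-4 + k} - k = - k + \frac{- \frac{1}{31} + k}{-4 + k}$)
$143 \left(-8 + Q{\left(12 \right)}\right) = 143 \left(-8 + \frac{- \frac{1}{31} - 12^{2} + 5 \cdot 12}{-4 + 12}\right) = 143 \left(-8 + \frac{- \frac{1}{31} - 144 + 60}{8}\right) = 143 \left(-8 + \frac{1}{8} \left(- \frac{2605}{31}\right)\right) = 143 \left(-8 - \frac{2605}{248}\right) = 143 \left(- \frac{4589}{248}\right) = - \frac{656227}{248}$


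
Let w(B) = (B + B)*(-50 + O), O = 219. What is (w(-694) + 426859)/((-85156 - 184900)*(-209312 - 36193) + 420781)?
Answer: 11311/3900030533 ≈ 2.9002e-6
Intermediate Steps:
w(B) = 338*B (w(B) = (B + B)*(-50 + 219) = (2*B)*169 = 338*B)
(w(-694) + 426859)/((-85156 - 184900)*(-209312 - 36193) + 420781) = (338*(-694) + 426859)/((-85156 - 184900)*(-209312 - 36193) + 420781) = (-234572 + 426859)/(-270056*(-245505) + 420781) = 192287/(66300098280 + 420781) = 192287/66300519061 = 192287*(1/66300519061) = 11311/3900030533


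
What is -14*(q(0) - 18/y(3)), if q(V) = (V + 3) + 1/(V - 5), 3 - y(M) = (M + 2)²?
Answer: -2786/55 ≈ -50.655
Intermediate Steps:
y(M) = 3 - (2 + M)² (y(M) = 3 - (M + 2)² = 3 - (2 + M)²)
q(V) = 3 + V + 1/(-5 + V) (q(V) = (3 + V) + 1/(-5 + V) = 3 + V + 1/(-5 + V))
-14*(q(0) - 18/y(3)) = -14*((-14 + 0² - 2*0)/(-5 + 0) - 18/(3 - (2 + 3)²)) = -14*((-14 + 0 + 0)/(-5) - 18/(3 - 1*5²)) = -14*(-⅕*(-14) - 18/(3 - 1*25)) = -14*(14/5 - 18/(3 - 25)) = -14*(14/5 - 18/(-22)) = -14*(14/5 - 18*(-1/22)) = -14*(14/5 + 9/11) = -14*199/55 = -2786/55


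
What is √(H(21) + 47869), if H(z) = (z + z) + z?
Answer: 2*√11983 ≈ 218.93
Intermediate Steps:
H(z) = 3*z (H(z) = 2*z + z = 3*z)
√(H(21) + 47869) = √(3*21 + 47869) = √(63 + 47869) = √47932 = 2*√11983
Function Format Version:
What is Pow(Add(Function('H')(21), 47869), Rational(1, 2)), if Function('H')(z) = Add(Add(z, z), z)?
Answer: Mul(2, Pow(11983, Rational(1, 2))) ≈ 218.93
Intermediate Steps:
Function('H')(z) = Mul(3, z) (Function('H')(z) = Add(Mul(2, z), z) = Mul(3, z))
Pow(Add(Function('H')(21), 47869), Rational(1, 2)) = Pow(Add(Mul(3, 21), 47869), Rational(1, 2)) = Pow(Add(63, 47869), Rational(1, 2)) = Pow(47932, Rational(1, 2)) = Mul(2, Pow(11983, Rational(1, 2)))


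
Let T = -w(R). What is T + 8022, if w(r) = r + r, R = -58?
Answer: 8138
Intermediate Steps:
w(r) = 2*r
T = 116 (T = -2*(-58) = -1*(-116) = 116)
T + 8022 = 116 + 8022 = 8138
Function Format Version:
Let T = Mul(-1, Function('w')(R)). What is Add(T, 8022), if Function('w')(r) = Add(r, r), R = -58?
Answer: 8138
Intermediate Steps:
Function('w')(r) = Mul(2, r)
T = 116 (T = Mul(-1, Mul(2, -58)) = Mul(-1, -116) = 116)
Add(T, 8022) = Add(116, 8022) = 8138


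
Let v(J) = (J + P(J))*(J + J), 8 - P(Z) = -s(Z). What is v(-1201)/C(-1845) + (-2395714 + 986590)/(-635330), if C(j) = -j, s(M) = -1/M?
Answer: 36463826330/23443677 ≈ 1555.4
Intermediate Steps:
P(Z) = 8 - 1/Z (P(Z) = 8 - (-1)*(-1/Z) = 8 - 1/Z)
v(J) = 2*J*(8 + J - 1/J) (v(J) = (J + (8 - 1/J))*(J + J) = (8 + J - 1/J)*(2*J) = 2*J*(8 + J - 1/J))
v(-1201)/C(-1845) + (-2395714 + 986590)/(-635330) = (-2 + 2*(-1201)**2 + 16*(-1201))/((-1*(-1845))) + (-2395714 + 986590)/(-635330) = (-2 + 2*1442401 - 19216)/1845 - 1409124*(-1/635330) = (-2 + 2884802 - 19216)*(1/1845) + 704562/317665 = 2865584*(1/1845) + 704562/317665 = 2865584/1845 + 704562/317665 = 36463826330/23443677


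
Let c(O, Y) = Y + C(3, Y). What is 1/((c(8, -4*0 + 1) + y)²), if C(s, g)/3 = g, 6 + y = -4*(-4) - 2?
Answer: 1/144 ≈ 0.0069444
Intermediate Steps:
y = 8 (y = -6 + (-4*(-4) - 2) = -6 + (16 - 2) = -6 + 14 = 8)
C(s, g) = 3*g
c(O, Y) = 4*Y (c(O, Y) = Y + 3*Y = 4*Y)
1/((c(8, -4*0 + 1) + y)²) = 1/((4*(-4*0 + 1) + 8)²) = 1/((4*(0 + 1) + 8)²) = 1/((4*1 + 8)²) = 1/((4 + 8)²) = 1/(12²) = 1/144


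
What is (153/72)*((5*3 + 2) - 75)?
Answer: -493/4 ≈ -123.25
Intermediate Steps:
(153/72)*((5*3 + 2) - 75) = (153*(1/72))*((15 + 2) - 75) = 17*(17 - 75)/8 = (17/8)*(-58) = -493/4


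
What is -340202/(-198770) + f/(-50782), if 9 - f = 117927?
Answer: 10178674706/2523484535 ≈ 4.0336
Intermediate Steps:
f = -117918 (f = 9 - 1*117927 = 9 - 117927 = -117918)
-340202/(-198770) + f/(-50782) = -340202/(-198770) - 117918/(-50782) = -340202*(-1/198770) - 117918*(-1/50782) = 170101/99385 + 58959/25391 = 10178674706/2523484535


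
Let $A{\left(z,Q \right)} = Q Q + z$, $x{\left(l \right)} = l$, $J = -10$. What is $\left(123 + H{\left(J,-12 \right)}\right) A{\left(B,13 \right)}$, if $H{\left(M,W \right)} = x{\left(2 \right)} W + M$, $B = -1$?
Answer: $14952$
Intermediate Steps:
$A{\left(z,Q \right)} = z + Q^{2}$ ($A{\left(z,Q \right)} = Q^{2} + z = z + Q^{2}$)
$H{\left(M,W \right)} = M + 2 W$ ($H{\left(M,W \right)} = 2 W + M = M + 2 W$)
$\left(123 + H{\left(J,-12 \right)}\right) A{\left(B,13 \right)} = \left(123 + \left(-10 + 2 \left(-12\right)\right)\right) \left(-1 + 13^{2}\right) = \left(123 - 34\right) \left(-1 + 169\right) = \left(123 - 34\right) 168 = 89 \cdot 168 = 14952$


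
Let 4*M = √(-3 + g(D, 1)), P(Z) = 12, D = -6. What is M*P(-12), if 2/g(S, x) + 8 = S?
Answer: 3*I*√154/7 ≈ 5.3184*I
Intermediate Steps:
g(S, x) = 2/(-8 + S)
M = I*√154/28 (M = √(-3 + 2/(-8 - 6))/4 = √(-3 + 2/(-14))/4 = √(-3 + 2*(-1/14))/4 = √(-3 - ⅐)/4 = √(-22/7)/4 = (I*√154/7)/4 = I*√154/28 ≈ 0.4432*I)
M*P(-12) = (I*√154/28)*12 = 3*I*√154/7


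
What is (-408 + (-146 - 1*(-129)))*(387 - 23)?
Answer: -154700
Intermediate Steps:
(-408 + (-146 - 1*(-129)))*(387 - 23) = (-408 + (-146 + 129))*364 = (-408 - 17)*364 = -425*364 = -154700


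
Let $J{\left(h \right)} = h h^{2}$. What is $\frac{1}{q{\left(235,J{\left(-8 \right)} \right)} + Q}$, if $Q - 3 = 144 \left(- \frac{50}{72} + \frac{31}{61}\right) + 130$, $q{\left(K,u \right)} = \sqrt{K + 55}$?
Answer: $\frac{395097}{40872439} - \frac{3721 \sqrt{290}}{40872439} \approx 0.0081162$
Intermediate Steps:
$J{\left(h \right)} = h^{3}$
$q{\left(K,u \right)} = \sqrt{55 + K}$
$Q = \frac{6477}{61}$ ($Q = 3 + \left(144 \left(- \frac{50}{72} + \frac{31}{61}\right) + 130\right) = 3 + \left(144 \left(\left(-50\right) \frac{1}{72} + 31 \cdot \frac{1}{61}\right) + 130\right) = 3 + \left(144 \left(- \frac{25}{36} + \frac{31}{61}\right) + 130\right) = 3 + \left(144 \left(- \frac{409}{2196}\right) + 130\right) = 3 + \left(- \frac{1636}{61} + 130\right) = 3 + \frac{6294}{61} = \frac{6477}{61} \approx 106.18$)
$\frac{1}{q{\left(235,J{\left(-8 \right)} \right)} + Q} = \frac{1}{\sqrt{55 + 235} + \frac{6477}{61}} = \frac{1}{\sqrt{290} + \frac{6477}{61}} = \frac{1}{\frac{6477}{61} + \sqrt{290}}$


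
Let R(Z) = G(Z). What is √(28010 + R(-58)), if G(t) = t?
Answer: 4*√1747 ≈ 167.19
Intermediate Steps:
R(Z) = Z
√(28010 + R(-58)) = √(28010 - 58) = √27952 = 4*√1747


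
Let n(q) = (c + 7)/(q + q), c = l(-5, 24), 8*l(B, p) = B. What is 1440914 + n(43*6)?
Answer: 1982697681/1376 ≈ 1.4409e+6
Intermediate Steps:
l(B, p) = B/8
c = -5/8 (c = (⅛)*(-5) = -5/8 ≈ -0.62500)
n(q) = 51/(16*q) (n(q) = (-5/8 + 7)/(q + q) = 51/(8*((2*q))) = 51*(1/(2*q))/8 = 51/(16*q))
1440914 + n(43*6) = 1440914 + 51/(16*((43*6))) = 1440914 + (51/16)/258 = 1440914 + (51/16)*(1/258) = 1440914 + 17/1376 = 1982697681/1376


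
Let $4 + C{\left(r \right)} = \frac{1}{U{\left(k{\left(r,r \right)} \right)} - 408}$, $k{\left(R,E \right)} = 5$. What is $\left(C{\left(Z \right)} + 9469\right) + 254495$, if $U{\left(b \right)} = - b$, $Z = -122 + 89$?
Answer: $\frac{109015479}{413} \approx 2.6396 \cdot 10^{5}$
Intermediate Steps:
$Z = -33$
$C{\left(r \right)} = - \frac{1653}{413}$ ($C{\left(r \right)} = -4 + \frac{1}{\left(-1\right) 5 - 408} = -4 + \frac{1}{-5 - 408} = -4 + \frac{1}{-413} = -4 - \frac{1}{413} = - \frac{1653}{413}$)
$\left(C{\left(Z \right)} + 9469\right) + 254495 = \left(- \frac{1653}{413} + 9469\right) + 254495 = \frac{3909044}{413} + 254495 = \frac{109015479}{413}$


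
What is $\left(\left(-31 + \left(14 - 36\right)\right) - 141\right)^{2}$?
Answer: $37636$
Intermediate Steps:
$\left(\left(-31 + \left(14 - 36\right)\right) - 141\right)^{2} = \left(\left(-31 - 22\right) - 141\right)^{2} = \left(-53 - 141\right)^{2} = \left(-194\right)^{2} = 37636$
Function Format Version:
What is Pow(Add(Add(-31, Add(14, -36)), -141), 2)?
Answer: 37636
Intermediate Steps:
Pow(Add(Add(-31, Add(14, -36)), -141), 2) = Pow(Add(Add(-31, -22), -141), 2) = Pow(Add(-53, -141), 2) = Pow(-194, 2) = 37636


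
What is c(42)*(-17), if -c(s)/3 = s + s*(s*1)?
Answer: 92106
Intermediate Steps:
c(s) = -3*s - 3*s**2 (c(s) = -3*(s + s*(s*1)) = -3*(s + s*s) = -3*(s + s**2) = -3*s - 3*s**2)
c(42)*(-17) = -3*42*(1 + 42)*(-17) = -3*42*43*(-17) = -5418*(-17) = 92106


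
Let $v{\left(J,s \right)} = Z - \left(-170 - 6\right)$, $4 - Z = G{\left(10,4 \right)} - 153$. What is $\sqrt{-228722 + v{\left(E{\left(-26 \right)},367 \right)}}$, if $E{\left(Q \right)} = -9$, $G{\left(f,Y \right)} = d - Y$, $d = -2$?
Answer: $i \sqrt{228383} \approx 477.89 i$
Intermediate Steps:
$G{\left(f,Y \right)} = -2 - Y$
$Z = 163$ ($Z = 4 - \left(\left(-2 - 4\right) - 153\right) = 4 - \left(-6 - 153\right) = 4 - -159 = 4 + 159 = 163$)
$v{\left(J,s \right)} = 339$ ($v{\left(J,s \right)} = 163 - \left(-170 - 6\right) = 163 - -176 = 163 + 176 = 339$)
$\sqrt{-228722 + v{\left(E{\left(-26 \right)},367 \right)}} = \sqrt{-228722 + 339} = \sqrt{-228383} = i \sqrt{228383}$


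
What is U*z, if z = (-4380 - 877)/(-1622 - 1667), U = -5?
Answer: -26285/3289 ≈ -7.9918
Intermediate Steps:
z = 5257/3289 (z = -5257/(-3289) = -5257*(-1/3289) = 5257/3289 ≈ 1.5984)
U*z = -5*5257/3289 = -26285/3289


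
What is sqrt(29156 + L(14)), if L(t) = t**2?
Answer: 2*sqrt(7338) ≈ 171.32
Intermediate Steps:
sqrt(29156 + L(14)) = sqrt(29156 + 14**2) = sqrt(29156 + 196) = sqrt(29352) = 2*sqrt(7338)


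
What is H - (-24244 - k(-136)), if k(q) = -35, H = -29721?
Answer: -5512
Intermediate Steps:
H - (-24244 - k(-136)) = -29721 - (-24244 - 1*(-35)) = -29721 - (-24244 + 35) = -29721 - 1*(-24209) = -29721 + 24209 = -5512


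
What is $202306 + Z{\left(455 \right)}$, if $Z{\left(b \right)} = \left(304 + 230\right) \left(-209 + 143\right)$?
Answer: $167062$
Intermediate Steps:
$Z{\left(b \right)} = -35244$ ($Z{\left(b \right)} = 534 \left(-66\right) = -35244$)
$202306 + Z{\left(455 \right)} = 202306 - 35244 = 167062$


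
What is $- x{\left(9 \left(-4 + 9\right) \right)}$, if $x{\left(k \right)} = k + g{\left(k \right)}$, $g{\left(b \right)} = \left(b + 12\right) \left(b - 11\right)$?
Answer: $-1983$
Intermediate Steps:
$g{\left(b \right)} = \left(-11 + b\right) \left(12 + b\right)$ ($g{\left(b \right)} = \left(12 + b\right) \left(-11 + b\right) = \left(-11 + b\right) \left(12 + b\right)$)
$x{\left(k \right)} = -132 + k^{2} + 2 k$ ($x{\left(k \right)} = k + \left(-132 + k + k^{2}\right) = -132 + k^{2} + 2 k$)
$- x{\left(9 \left(-4 + 9\right) \right)} = - (-132 + \left(9 \left(-4 + 9\right)\right)^{2} + 2 \cdot 9 \left(-4 + 9\right)) = - (-132 + \left(9 \cdot 5\right)^{2} + 2 \cdot 9 \cdot 5) = - (-132 + 45^{2} + 2 \cdot 45) = - (-132 + 2025 + 90) = \left(-1\right) 1983 = -1983$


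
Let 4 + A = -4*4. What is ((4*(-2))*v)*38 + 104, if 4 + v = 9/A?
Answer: 7284/5 ≈ 1456.8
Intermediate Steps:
A = -20 (A = -4 - 4*4 = -4 - 16 = -20)
v = -89/20 (v = -4 + 9/(-20) = -4 + 9*(-1/20) = -4 - 9/20 = -89/20 ≈ -4.4500)
((4*(-2))*v)*38 + 104 = ((4*(-2))*(-89/20))*38 + 104 = -8*(-89/20)*38 + 104 = (178/5)*38 + 104 = 6764/5 + 104 = 7284/5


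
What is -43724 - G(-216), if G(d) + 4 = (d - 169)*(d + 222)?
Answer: -41410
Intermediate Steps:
G(d) = -4 + (-169 + d)*(222 + d) (G(d) = -4 + (d - 169)*(d + 222) = -4 + (-169 + d)*(222 + d))
-43724 - G(-216) = -43724 - (-37522 + (-216)² + 53*(-216)) = -43724 - (-37522 + 46656 - 11448) = -43724 - 1*(-2314) = -43724 + 2314 = -41410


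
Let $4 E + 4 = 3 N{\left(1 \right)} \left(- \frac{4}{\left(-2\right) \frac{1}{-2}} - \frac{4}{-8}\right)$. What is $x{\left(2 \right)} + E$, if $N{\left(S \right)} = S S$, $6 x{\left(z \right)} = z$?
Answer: $- \frac{79}{24} \approx -3.2917$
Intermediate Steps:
$x{\left(z \right)} = \frac{z}{6}$
$N{\left(S \right)} = S^{2}$
$E = - \frac{29}{8}$ ($E = -1 + \frac{3 \cdot 1^{2} \left(- \frac{4}{\left(-2\right) \frac{1}{-2}} - \frac{4}{-8}\right)}{4} = -1 + \frac{3 \cdot 1 \left(- \frac{4}{\left(-2\right) \left(- \frac{1}{2}\right)} - - \frac{1}{2}\right)}{4} = -1 + \frac{3 \left(- \frac{4}{1} + \frac{1}{2}\right)}{4} = -1 + \frac{3 \left(\left(-4\right) 1 + \frac{1}{2}\right)}{4} = -1 + \frac{3 \left(-4 + \frac{1}{2}\right)}{4} = -1 + \frac{3 \left(- \frac{7}{2}\right)}{4} = -1 + \frac{1}{4} \left(- \frac{21}{2}\right) = -1 - \frac{21}{8} = - \frac{29}{8} \approx -3.625$)
$x{\left(2 \right)} + E = \frac{1}{6} \cdot 2 - \frac{29}{8} = \frac{1}{3} - \frac{29}{8} = - \frac{79}{24}$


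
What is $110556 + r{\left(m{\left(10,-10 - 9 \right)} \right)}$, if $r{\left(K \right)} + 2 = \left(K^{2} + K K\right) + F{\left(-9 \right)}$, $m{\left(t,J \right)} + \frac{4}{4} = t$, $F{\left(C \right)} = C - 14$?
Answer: $110693$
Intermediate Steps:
$F{\left(C \right)} = -14 + C$ ($F{\left(C \right)} = C - 14 = -14 + C$)
$m{\left(t,J \right)} = -1 + t$
$r{\left(K \right)} = -25 + 2 K^{2}$ ($r{\left(K \right)} = -2 - \left(23 - K^{2} - K K\right) = -2 + \left(\left(K^{2} + K^{2}\right) - 23\right) = -2 + \left(2 K^{2} - 23\right) = -2 + \left(-23 + 2 K^{2}\right) = -25 + 2 K^{2}$)
$110556 + r{\left(m{\left(10,-10 - 9 \right)} \right)} = 110556 - \left(25 - 2 \left(-1 + 10\right)^{2}\right) = 110556 - \left(25 - 2 \cdot 9^{2}\right) = 110556 + \left(-25 + 2 \cdot 81\right) = 110556 + \left(-25 + 162\right) = 110556 + 137 = 110693$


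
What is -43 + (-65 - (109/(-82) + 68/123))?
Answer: -26377/246 ≈ -107.22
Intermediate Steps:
-43 + (-65 - (109/(-82) + 68/123)) = -43 + (-65 - (109*(-1/82) + 68*(1/123))) = -43 + (-65 - (-109/82 + 68/123)) = -43 + (-65 - 1*(-191/246)) = -43 + (-65 + 191/246) = -43 - 15799/246 = -26377/246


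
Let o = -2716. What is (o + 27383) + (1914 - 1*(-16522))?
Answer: 43103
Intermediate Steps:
(o + 27383) + (1914 - 1*(-16522)) = (-2716 + 27383) + (1914 - 1*(-16522)) = 24667 + (1914 + 16522) = 24667 + 18436 = 43103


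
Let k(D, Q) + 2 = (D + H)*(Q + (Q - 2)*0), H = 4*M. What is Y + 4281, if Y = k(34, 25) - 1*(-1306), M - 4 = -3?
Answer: 6535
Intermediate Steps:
M = 1 (M = 4 - 3 = 1)
H = 4 (H = 4*1 = 4)
k(D, Q) = -2 + Q*(4 + D) (k(D, Q) = -2 + (D + 4)*(Q + (Q - 2)*0) = -2 + (4 + D)*(Q + (-2 + Q)*0) = -2 + (4 + D)*(Q + 0) = -2 + (4 + D)*Q = -2 + Q*(4 + D))
Y = 2254 (Y = (-2 + 4*25 + 34*25) - 1*(-1306) = (-2 + 100 + 850) + 1306 = 948 + 1306 = 2254)
Y + 4281 = 2254 + 4281 = 6535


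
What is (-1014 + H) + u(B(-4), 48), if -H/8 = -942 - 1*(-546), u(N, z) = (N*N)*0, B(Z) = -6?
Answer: 2154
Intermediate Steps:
u(N, z) = 0 (u(N, z) = N²*0 = 0)
H = 3168 (H = -8*(-942 - 1*(-546)) = -8*(-942 + 546) = -8*(-396) = 3168)
(-1014 + H) + u(B(-4), 48) = (-1014 + 3168) + 0 = 2154 + 0 = 2154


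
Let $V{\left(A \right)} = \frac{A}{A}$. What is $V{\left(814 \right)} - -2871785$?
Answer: $2871786$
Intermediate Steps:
$V{\left(A \right)} = 1$
$V{\left(814 \right)} - -2871785 = 1 - -2871785 = 1 + 2871785 = 2871786$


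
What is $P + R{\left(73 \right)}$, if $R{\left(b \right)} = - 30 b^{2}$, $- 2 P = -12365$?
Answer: $- \frac{307375}{2} \approx -1.5369 \cdot 10^{5}$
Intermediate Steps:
$P = \frac{12365}{2}$ ($P = \left(- \frac{1}{2}\right) \left(-12365\right) = \frac{12365}{2} \approx 6182.5$)
$P + R{\left(73 \right)} = \frac{12365}{2} - 30 \cdot 73^{2} = \frac{12365}{2} - 159870 = - \frac{307375}{2}$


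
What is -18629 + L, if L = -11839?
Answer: -30468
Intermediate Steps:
-18629 + L = -18629 - 11839 = -30468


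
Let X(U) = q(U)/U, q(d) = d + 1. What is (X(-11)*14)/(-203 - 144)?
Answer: -140/3817 ≈ -0.036678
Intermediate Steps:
q(d) = 1 + d
X(U) = (1 + U)/U
(X(-11)*14)/(-203 - 144) = (((1 - 11)/(-11))*14)/(-203 - 144) = (-1/11*(-10)*14)/(-347) = ((10/11)*14)*(-1/347) = (140/11)*(-1/347) = -140/3817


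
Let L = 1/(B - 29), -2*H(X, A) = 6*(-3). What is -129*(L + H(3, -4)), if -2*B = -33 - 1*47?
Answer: -12900/11 ≈ -1172.7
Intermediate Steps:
B = 40 (B = -(-33 - 1*47)/2 = -(-33 - 47)/2 = -½*(-80) = 40)
H(X, A) = 9 (H(X, A) = -3*(-3) = -½*(-18) = 9)
L = 1/11 (L = 1/(40 - 29) = 1/11 ≈ 0.090909)
-129*(L + H(3, -4)) = -129*(1/11 + 9) = -129*100/11 = -12900/11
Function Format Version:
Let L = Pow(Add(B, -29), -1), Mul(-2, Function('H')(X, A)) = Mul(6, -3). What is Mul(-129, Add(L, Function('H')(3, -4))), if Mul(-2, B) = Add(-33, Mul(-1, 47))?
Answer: Rational(-12900, 11) ≈ -1172.7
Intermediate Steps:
B = 40 (B = Mul(Rational(-1, 2), Add(-33, Mul(-1, 47))) = Mul(Rational(-1, 2), Add(-33, -47)) = Mul(Rational(-1, 2), -80) = 40)
Function('H')(X, A) = 9 (Function('H')(X, A) = Mul(Rational(-1, 2), Mul(6, -3)) = Mul(Rational(-1, 2), -18) = 9)
L = Rational(1, 11) (L = Pow(Add(40, -29), -1) = Pow(11, -1) = Rational(1, 11) ≈ 0.090909)
Mul(-129, Add(L, Function('H')(3, -4))) = Mul(-129, Add(Rational(1, 11), 9)) = Mul(-129, Rational(100, 11)) = Rational(-12900, 11)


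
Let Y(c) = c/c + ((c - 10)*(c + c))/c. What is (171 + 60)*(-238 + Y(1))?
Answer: -58905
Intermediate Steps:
Y(c) = -19 + 2*c (Y(c) = 1 + ((-10 + c)*(2*c))/c = 1 + (2*c*(-10 + c))/c = 1 + (-20 + 2*c) = -19 + 2*c)
(171 + 60)*(-238 + Y(1)) = (171 + 60)*(-238 + (-19 + 2*1)) = 231*(-238 + (-19 + 2)) = 231*(-238 - 17) = 231*(-255) = -58905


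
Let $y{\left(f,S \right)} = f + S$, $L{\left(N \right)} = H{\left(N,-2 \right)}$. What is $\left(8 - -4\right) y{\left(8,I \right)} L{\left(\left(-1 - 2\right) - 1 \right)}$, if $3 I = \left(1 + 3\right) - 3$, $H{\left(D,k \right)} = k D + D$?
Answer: $400$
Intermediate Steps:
$H{\left(D,k \right)} = D + D k$ ($H{\left(D,k \right)} = D k + D = D + D k$)
$L{\left(N \right)} = - N$ ($L{\left(N \right)} = N \left(1 - 2\right) = N \left(-1\right) = - N$)
$I = \frac{1}{3}$ ($I = \frac{\left(1 + 3\right) - 3}{3} = \frac{4 - 3}{3} = \frac{1}{3} \cdot 1 = \frac{1}{3} \approx 0.33333$)
$y{\left(f,S \right)} = S + f$
$\left(8 - -4\right) y{\left(8,I \right)} L{\left(\left(-1 - 2\right) - 1 \right)} = \left(8 - -4\right) \left(\frac{1}{3} + 8\right) \left(- (\left(-1 - 2\right) - 1)\right) = \left(8 + 4\right) \frac{25}{3} \left(- (-3 - 1)\right) = 12 \cdot \frac{25}{3} \left(\left(-1\right) \left(-4\right)\right) = 100 \cdot 4 = 400$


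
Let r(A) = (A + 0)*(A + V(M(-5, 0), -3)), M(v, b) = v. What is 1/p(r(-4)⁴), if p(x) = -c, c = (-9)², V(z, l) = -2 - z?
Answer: -1/81 ≈ -0.012346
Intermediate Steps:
c = 81
r(A) = A*(3 + A) (r(A) = (A + 0)*(A + (-2 - 1*(-5))) = A*(A + (-2 + 5)) = A*(A + 3) = A*(3 + A))
p(x) = -81 (p(x) = -1*81 = -81)
1/p(r(-4)⁴) = 1/(-81) = -1/81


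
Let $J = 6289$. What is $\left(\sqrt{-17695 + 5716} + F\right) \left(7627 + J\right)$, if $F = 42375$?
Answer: $589690500 + 459228 i \sqrt{11} \approx 5.8969 \cdot 10^{8} + 1.5231 \cdot 10^{6} i$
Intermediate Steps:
$\left(\sqrt{-17695 + 5716} + F\right) \left(7627 + J\right) = \left(\sqrt{-17695 + 5716} + 42375\right) \left(7627 + 6289\right) = \left(\sqrt{-11979} + 42375\right) 13916 = \left(33 i \sqrt{11} + 42375\right) 13916 = \left(42375 + 33 i \sqrt{11}\right) 13916 = 589690500 + 459228 i \sqrt{11}$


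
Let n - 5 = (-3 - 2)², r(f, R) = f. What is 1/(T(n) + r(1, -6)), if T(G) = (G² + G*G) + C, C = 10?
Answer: 1/1811 ≈ 0.00055218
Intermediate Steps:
n = 30 (n = 5 + (-3 - 2)² = 5 + (-5)² = 5 + 25 = 30)
T(G) = 10 + 2*G² (T(G) = (G² + G*G) + 10 = (G² + G²) + 10 = 2*G² + 10 = 10 + 2*G²)
1/(T(n) + r(1, -6)) = 1/((10 + 2*30²) + 1) = 1/((10 + 2*900) + 1) = 1/((10 + 1800) + 1) = 1/(1810 + 1) = 1/1811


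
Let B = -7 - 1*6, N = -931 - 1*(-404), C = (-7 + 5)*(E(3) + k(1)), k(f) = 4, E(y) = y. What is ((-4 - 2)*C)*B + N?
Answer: -1619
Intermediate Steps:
C = -14 (C = (-7 + 5)*(3 + 4) = -2*7 = -14)
N = -527 (N = -931 + 404 = -527)
B = -13 (B = -7 - 6 = -13)
((-4 - 2)*C)*B + N = ((-4 - 2)*(-14))*(-13) - 527 = -6*(-14)*(-13) - 527 = 84*(-13) - 527 = -1092 - 527 = -1619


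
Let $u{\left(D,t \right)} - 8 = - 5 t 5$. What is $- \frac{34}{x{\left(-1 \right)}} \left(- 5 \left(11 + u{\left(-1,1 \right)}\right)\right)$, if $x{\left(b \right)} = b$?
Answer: $1020$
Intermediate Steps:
$u{\left(D,t \right)} = 8 - 25 t$ ($u{\left(D,t \right)} = 8 + - 5 t 5 = 8 - 25 t$)
$- \frac{34}{x{\left(-1 \right)}} \left(- 5 \left(11 + u{\left(-1,1 \right)}\right)\right) = - \frac{34}{-1} \left(- 5 \left(11 + \left(8 - 25\right)\right)\right) = \left(-34\right) \left(-1\right) \left(- 5 \left(11 + \left(8 - 25\right)\right)\right) = 34 \left(- 5 \left(11 - 17\right)\right) = 34 \left(\left(-5\right) \left(-6\right)\right) = 34 \cdot 30 = 1020$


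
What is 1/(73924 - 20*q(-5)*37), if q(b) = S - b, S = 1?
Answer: 1/69484 ≈ 1.4392e-5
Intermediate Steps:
q(b) = 1 - b
1/(73924 - 20*q(-5)*37) = 1/(73924 - 20*(1 - 1*(-5))*37) = 1/(73924 - 20*(1 + 5)*37) = 1/(73924 - 20*6*37) = 1/(73924 - 120*37) = 1/(73924 - 4440) = 1/69484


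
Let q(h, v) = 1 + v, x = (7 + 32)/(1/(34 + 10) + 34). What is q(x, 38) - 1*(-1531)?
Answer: 1570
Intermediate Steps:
x = 572/499 (x = 39/(1/44 + 34) = 39/(1497/44) = 39*(44/1497) = 572/499 ≈ 1.1463)
q(x, 38) - 1*(-1531) = (1 + 38) - 1*(-1531) = 39 + 1531 = 1570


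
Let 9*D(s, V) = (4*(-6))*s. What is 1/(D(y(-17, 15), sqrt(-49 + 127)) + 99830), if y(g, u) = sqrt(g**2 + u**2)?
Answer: 449235/44847113602 + 6*sqrt(514)/22423556801 ≈ 1.0023e-5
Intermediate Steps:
D(s, V) = -8*s/3 (D(s, V) = ((4*(-6))*s)/9 = (-24*s)/9 = -8*s/3)
1/(D(y(-17, 15), sqrt(-49 + 127)) + 99830) = 1/(-8*sqrt((-17)**2 + 15**2)/3 + 99830) = 1/(-8*sqrt(289 + 225)/3 + 99830) = 1/(-8*sqrt(514)/3 + 99830) = 1/(99830 - 8*sqrt(514)/3)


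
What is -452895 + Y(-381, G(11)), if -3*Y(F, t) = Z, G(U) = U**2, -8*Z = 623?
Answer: -10868857/24 ≈ -4.5287e+5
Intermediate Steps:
Z = -623/8 (Z = -1/8*623 = -623/8 ≈ -77.875)
Y(F, t) = 623/24 (Y(F, t) = -1/3*(-623/8) = 623/24)
-452895 + Y(-381, G(11)) = -452895 + 623/24 = -10868857/24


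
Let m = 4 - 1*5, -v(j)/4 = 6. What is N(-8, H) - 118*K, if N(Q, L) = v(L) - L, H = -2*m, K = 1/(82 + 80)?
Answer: -2165/81 ≈ -26.728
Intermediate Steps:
v(j) = -24 (v(j) = -4*6 = -24)
K = 1/162 ≈ 0.0061728
m = -1 (m = 4 - 5 = -1)
H = 2 (H = -2*(-1) = 2)
N(Q, L) = -24 - L
N(-8, H) - 118*K = (-24 - 1*2) - 118*1/162 = (-24 - 2) - 59/81 = -26 - 59/81 = -2165/81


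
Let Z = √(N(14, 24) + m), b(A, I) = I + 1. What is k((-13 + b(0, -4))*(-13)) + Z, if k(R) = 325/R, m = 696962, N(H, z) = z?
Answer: 25/16 + √696986 ≈ 836.42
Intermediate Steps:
b(A, I) = 1 + I
Z = √696986 (Z = √(24 + 696962) = √696986 ≈ 834.86)
k((-13 + b(0, -4))*(-13)) + Z = 325/(((-13 + (1 - 4))*(-13))) + √696986 = 325/(((-13 - 3)*(-13))) + √696986 = 325/((-16*(-13))) + √696986 = 325/208 + √696986 = 325*(1/208) + √696986 = 25/16 + √696986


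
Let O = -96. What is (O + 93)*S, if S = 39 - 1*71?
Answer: 96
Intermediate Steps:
S = -32 (S = 39 - 71 = -32)
(O + 93)*S = (-96 + 93)*(-32) = -3*(-32) = 96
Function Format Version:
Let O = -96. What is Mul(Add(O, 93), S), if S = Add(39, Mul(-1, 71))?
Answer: 96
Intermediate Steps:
S = -32 (S = Add(39, -71) = -32)
Mul(Add(O, 93), S) = Mul(Add(-96, 93), -32) = Mul(-3, -32) = 96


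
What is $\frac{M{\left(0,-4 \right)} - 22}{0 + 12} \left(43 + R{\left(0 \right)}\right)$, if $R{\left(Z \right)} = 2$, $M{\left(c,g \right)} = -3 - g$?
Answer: $- \frac{315}{4} \approx -78.75$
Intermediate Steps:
$\frac{M{\left(0,-4 \right)} - 22}{0 + 12} \left(43 + R{\left(0 \right)}\right) = \frac{\left(-3 - -4\right) - 22}{0 + 12} \left(43 + 2\right) = \frac{\left(-3 + 4\right) - 22}{12} \cdot 45 = \left(1 - 22\right) \frac{1}{12} \cdot 45 = \left(-21\right) \frac{1}{12} \cdot 45 = \left(- \frac{7}{4}\right) 45 = - \frac{315}{4}$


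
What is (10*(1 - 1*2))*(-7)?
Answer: 70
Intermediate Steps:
(10*(1 - 1*2))*(-7) = (10*(1 - 2))*(-7) = (10*(-1))*(-7) = -10*(-7) = 70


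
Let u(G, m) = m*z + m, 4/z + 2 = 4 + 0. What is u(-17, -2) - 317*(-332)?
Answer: 105238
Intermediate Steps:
z = 2 (z = 4/(-2 + (4 + 0)) = 4/(-2 + 4) = 4/2 = 4*(1/2) = 2)
u(G, m) = 3*m (u(G, m) = m*2 + m = 2*m + m = 3*m)
u(-17, -2) - 317*(-332) = 3*(-2) - 317*(-332) = -6 + 105244 = 105238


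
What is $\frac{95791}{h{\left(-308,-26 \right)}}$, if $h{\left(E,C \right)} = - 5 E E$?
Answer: $- \frac{95791}{474320} \approx -0.20195$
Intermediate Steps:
$h{\left(E,C \right)} = - 5 E^{2}$
$\frac{95791}{h{\left(-308,-26 \right)}} = \frac{95791}{\left(-5\right) \left(-308\right)^{2}} = \frac{95791}{\left(-5\right) 94864} = \frac{95791}{-474320} = 95791 \left(- \frac{1}{474320}\right) = - \frac{95791}{474320}$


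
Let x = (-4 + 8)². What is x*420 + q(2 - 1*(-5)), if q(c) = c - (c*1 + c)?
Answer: 6713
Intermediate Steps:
q(c) = -c (q(c) = c - (c + c) = c - 2*c = -c)
x = 16 (x = 4² = 16)
x*420 + q(2 - 1*(-5)) = 16*420 - (2 - 1*(-5)) = 6720 - (2 + 5) = 6720 - 1*7 = 6720 - 7 = 6713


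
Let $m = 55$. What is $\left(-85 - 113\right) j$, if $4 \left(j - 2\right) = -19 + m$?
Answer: $-2178$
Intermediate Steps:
$j = 11$ ($j = 2 + \frac{-19 + 55}{4} = 2 + \frac{1}{4} \cdot 36 = 2 + 9 = 11$)
$\left(-85 - 113\right) j = \left(-85 - 113\right) 11 = \left(-198\right) 11 = -2178$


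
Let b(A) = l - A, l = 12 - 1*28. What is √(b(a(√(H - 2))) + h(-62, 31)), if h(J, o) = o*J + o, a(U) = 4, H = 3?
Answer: 7*I*√39 ≈ 43.715*I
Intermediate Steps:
l = -16 (l = 12 - 28 = -16)
h(J, o) = o + J*o (h(J, o) = J*o + o = o + J*o)
b(A) = -16 - A
√(b(a(√(H - 2))) + h(-62, 31)) = √((-16 - 1*4) + 31*(1 - 62)) = √((-16 - 4) + 31*(-61)) = √(-20 - 1891) = √(-1911) = 7*I*√39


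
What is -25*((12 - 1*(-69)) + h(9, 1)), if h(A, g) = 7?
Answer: -2200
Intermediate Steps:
-25*((12 - 1*(-69)) + h(9, 1)) = -25*((12 - 1*(-69)) + 7) = -25*((12 + 69) + 7) = -25*(81 + 7) = -25*88 = -2200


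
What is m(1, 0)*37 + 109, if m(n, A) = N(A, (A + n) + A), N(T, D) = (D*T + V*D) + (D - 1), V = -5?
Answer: -76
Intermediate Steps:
N(T, D) = -1 - 4*D + D*T (N(T, D) = (D*T - 5*D) + (D - 1) = (-5*D + D*T) + (-1 + D) = -1 - 4*D + D*T)
m(n, A) = -1 - 8*A - 4*n + A*(n + 2*A) (m(n, A) = -1 - 4*((A + n) + A) + ((A + n) + A)*A = -1 - 4*(n + 2*A) + (n + 2*A)*A = -1 + (-8*A - 4*n) + A*(n + 2*A) = -1 - 8*A - 4*n + A*(n + 2*A))
m(1, 0)*37 + 109 = (-1 - 8*0 - 4*1 + 0*(1 + 2*0))*37 + 109 = (-1 + 0 - 4 + 0*(1 + 0))*37 + 109 = (-1 + 0 - 4 + 0*1)*37 + 109 = (-1 + 0 - 4 + 0)*37 + 109 = -5*37 + 109 = -185 + 109 = -76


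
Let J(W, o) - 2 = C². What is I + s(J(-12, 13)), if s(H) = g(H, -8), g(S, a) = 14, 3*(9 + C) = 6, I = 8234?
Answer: 8248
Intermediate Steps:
C = -7 (C = -9 + (⅓)*6 = -9 + 2 = -7)
J(W, o) = 51 (J(W, o) = 2 + (-7)² = 2 + 49 = 51)
s(H) = 14
I + s(J(-12, 13)) = 8234 + 14 = 8248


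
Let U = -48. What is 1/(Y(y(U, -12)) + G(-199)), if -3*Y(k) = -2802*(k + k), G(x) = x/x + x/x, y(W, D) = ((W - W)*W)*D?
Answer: 1/2 ≈ 0.50000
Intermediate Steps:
y(W, D) = 0 (y(W, D) = (0*W)*D = 0*D = 0)
G(x) = 2 (G(x) = 1 + 1 = 2)
Y(k) = 1868*k (Y(k) = -(-934)*(k + k) = -(-934)*2*k = -(-1868)*k = 1868*k)
1/(Y(y(U, -12)) + G(-199)) = 1/(1868*0 + 2) = 1/(0 + 2) = 1/2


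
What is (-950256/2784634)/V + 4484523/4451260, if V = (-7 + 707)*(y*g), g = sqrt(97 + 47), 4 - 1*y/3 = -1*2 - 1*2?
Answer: 874141396677503/867659095718800 ≈ 1.0075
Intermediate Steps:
y = 24 (y = 12 - 3*(-1*2 - 1*2) = 12 - 3*(-2 - 2) = 12 - 3*(-4) = 12 + 12 = 24)
g = 12 (g = sqrt(144) = 12)
V = 201600 (V = (-7 + 707)*(24*12) = 700*288 = 201600)
(-950256/2784634)/V + 4484523/4451260 = -950256/2784634/201600 + 4484523/4451260 = -950256*1/2784634*(1/201600) + 4484523*(1/4451260) = -475128/1392317*1/201600 + 4484523/4451260 = -6599/3898487600 + 4484523/4451260 = 874141396677503/867659095718800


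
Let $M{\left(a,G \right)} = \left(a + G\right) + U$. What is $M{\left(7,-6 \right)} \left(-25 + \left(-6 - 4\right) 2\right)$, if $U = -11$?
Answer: $450$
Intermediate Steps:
$M{\left(a,G \right)} = -11 + G + a$ ($M{\left(a,G \right)} = \left(a + G\right) - 11 = \left(G + a\right) - 11 = -11 + G + a$)
$M{\left(7,-6 \right)} \left(-25 + \left(-6 - 4\right) 2\right) = \left(-11 - 6 + 7\right) \left(-25 + \left(-6 - 4\right) 2\right) = - 10 \left(-25 - 20\right) = \left(-10\right) \left(-45\right) = 450$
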